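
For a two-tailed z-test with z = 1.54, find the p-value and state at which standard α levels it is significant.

p = 2·P(Z > |1.54|) = 2·(1 - Φ(1.54)) ≈ 0.1236. Not significant at any standard level.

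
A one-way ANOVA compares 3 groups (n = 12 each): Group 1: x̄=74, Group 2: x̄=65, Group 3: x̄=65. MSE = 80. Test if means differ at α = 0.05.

Grand mean = 68.0. SS_between = 648.0, MS_between = 324.0. F = 4.05, F_crit ≈ 3.285. Reject H₀.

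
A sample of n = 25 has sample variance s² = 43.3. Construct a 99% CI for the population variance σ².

df = 24. χ²_{0.005} = 45.559, χ²_{0.995} = 9.886. CI for σ² = ((n-1)s²/χ²_{α/2}, (n-1)s²/χ²_{1-α/2}) = (24·43.3/45.559, 24·43.3/9.886) = (22.81, 105.12)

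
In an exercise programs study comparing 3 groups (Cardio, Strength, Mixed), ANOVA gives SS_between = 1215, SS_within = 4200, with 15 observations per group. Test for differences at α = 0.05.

df_between = 2, df_within = 42. F = MS_between/MS_within = 607.5/100.0 = 6.075. F_crit ≈ 3.22. Reject H₀. At least one mean differs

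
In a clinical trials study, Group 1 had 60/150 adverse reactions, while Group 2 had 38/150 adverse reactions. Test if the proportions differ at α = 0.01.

p̂₁ = 0.4, p̂₂ = 0.253, pooled p̂ = 0.327. z = 2.708. Critical: ±2.576. Reject H₀.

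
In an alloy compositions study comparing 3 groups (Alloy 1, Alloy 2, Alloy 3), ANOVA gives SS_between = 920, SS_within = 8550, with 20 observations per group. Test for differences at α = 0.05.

df_between = 2, df_within = 57. F = MS_between/MS_within = 460.0/150.0 = 3.067. F_crit ≈ 3.159. Fail to reject H₀.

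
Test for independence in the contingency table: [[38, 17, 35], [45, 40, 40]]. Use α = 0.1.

χ² = 4.629. df = 2, critical = 4.605. Reject H₀. Variables are dependent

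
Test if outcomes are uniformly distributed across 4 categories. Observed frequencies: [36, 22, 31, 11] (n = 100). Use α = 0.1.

Expected = 25 each. χ² = Σ(O-E)²/E = 14.48. df = 3, critical value = 6.251. Reject H₀.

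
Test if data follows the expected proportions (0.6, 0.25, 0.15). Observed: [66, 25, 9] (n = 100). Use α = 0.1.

Expected: [60.0, 25.0, 15.0]. χ² = 3.0. df = 2, critical = 4.605. Fail to reject H₀.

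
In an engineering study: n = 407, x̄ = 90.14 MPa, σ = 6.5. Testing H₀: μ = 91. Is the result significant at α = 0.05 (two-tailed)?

z = (90.14 - 91)/(6.5/√407) = -2.669. Since |z| > 1.96, significant at α = 0.05.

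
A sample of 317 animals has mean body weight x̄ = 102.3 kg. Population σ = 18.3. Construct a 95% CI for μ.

CI = x̄ ± z*(σ/√n) = 102.3 ± 1.96(18.3/√317) = 102.3 ± 2.01 = (100.29, 104.31)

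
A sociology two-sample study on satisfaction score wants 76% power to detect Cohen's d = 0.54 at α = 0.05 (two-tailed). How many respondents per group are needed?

z_{α/2} = 1.96, z_β = Φ⁻¹(0.76) = 0.706. For medium effect (d = 0.54): n per group = 2(z_{α/2} + z_β)²/d² = 2(1.96 + 0.706)²/0.54² = 48.7 → 49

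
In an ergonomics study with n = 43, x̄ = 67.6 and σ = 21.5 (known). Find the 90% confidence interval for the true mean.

CI = x̄ ± z*(σ/√n) = 67.6 ± 1.645(21.5/√43) = 67.6 ± 5.39 = (62.21, 72.99)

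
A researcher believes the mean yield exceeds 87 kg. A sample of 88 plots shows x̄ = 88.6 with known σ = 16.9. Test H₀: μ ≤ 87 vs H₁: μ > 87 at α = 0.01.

z = 0.888. Critical value: 2.33. Fail to reject H₀.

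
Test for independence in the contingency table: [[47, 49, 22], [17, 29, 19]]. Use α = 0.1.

χ² = 4.432. df = 2, critical = 4.605. Fail to reject H₀. No evidence of dependence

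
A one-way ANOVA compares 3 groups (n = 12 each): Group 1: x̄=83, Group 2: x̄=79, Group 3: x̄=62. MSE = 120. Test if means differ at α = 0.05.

Grand mean = 74.67. SS_between = 2984.0, MS_between = 1492.0. F = 12.433, F_crit ≈ 3.285. Reject H₀.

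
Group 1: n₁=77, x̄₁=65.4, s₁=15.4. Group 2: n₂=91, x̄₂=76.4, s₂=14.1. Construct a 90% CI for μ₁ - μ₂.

Difference = -11.0. SE = √(15.4²/77 + 14.1²/91) = 2.294. CI = (-14.77, -7.23)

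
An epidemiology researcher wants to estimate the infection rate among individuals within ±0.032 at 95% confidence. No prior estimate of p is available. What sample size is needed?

Conservative approach: use p = 0.5 (maximizes p(1-p) = 0.25). n = z²(0.25)/E² = 1.96²×0.25/0.032² = 937.9 → n = 938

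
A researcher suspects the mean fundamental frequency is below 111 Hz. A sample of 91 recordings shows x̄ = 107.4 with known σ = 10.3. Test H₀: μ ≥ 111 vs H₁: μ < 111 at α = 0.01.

z = -3.334. Critical value: -2.33. Reject H₀.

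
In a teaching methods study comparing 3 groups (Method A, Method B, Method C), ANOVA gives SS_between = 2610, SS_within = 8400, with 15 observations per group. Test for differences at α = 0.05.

df_between = 2, df_within = 42. F = MS_between/MS_within = 1305.0/200.0 = 6.525. F_crit ≈ 3.22. Reject H₀. At least one mean differs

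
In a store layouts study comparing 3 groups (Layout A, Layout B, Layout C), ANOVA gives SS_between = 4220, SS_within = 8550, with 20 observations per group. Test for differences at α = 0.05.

df_between = 2, df_within = 57. F = MS_between/MS_within = 2110.0/150.0 = 14.067. F_crit ≈ 3.159. Reject H₀. At least one mean differs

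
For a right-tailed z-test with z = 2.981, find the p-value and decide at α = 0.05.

p = P(Z > 2.981) = 1 - Φ(2.981) ≈ 0.0014. Since p < 0.05, reject H₀ (significant) at α = 0.05.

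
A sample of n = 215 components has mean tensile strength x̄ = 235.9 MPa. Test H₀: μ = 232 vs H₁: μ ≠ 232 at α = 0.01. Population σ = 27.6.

z = (x̄ - μ₀)/(σ/√n) = (235.9 - 232)/(27.6/√215) = 2.072. Critical value: ±2.576. Since |2.072| ≤ 2.576, Fail to reject H₀.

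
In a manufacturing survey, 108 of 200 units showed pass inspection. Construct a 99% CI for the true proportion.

p̂ = 0.54. CI = p̂ ± z*√(p̂(1-p̂)/n) = (0.449, 0.631)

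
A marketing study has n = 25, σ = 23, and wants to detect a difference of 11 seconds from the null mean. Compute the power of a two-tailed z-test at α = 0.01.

SE = σ/√n = 23/√25 = 4.6. Non-centrality λ = d/SE = 11/4.6 = 2.391. Power ≈ Φ(λ - z_{α/2}) = Φ(2.391 - 2.576) = Φ(-0.185) = 0.427.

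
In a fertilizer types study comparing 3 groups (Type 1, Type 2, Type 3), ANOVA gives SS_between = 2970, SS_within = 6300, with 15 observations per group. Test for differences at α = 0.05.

df_between = 2, df_within = 42. F = MS_between/MS_within = 1485.0/150.0 = 9.9. F_crit ≈ 3.22. Reject H₀. At least one mean differs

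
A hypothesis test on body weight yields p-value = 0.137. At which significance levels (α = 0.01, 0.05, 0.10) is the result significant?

p = 0.137. Not significant at any of the given levels.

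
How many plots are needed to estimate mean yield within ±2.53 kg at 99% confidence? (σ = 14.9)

n = (z*σ/E)² = (2.576×14.9/2.53)² = 230.2 → n = 231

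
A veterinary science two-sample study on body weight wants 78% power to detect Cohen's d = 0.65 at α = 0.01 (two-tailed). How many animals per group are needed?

z_{α/2} = 2.576, z_β = Φ⁻¹(0.78) = 0.772. For medium effect (d = 0.65): n per group = 2(z_{α/2} + z_β)²/d² = 2(2.576 + 0.772)²/0.65² = 53.1 → 54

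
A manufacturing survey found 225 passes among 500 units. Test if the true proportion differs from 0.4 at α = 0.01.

p̂ = 0.45, p₀ = 0.4. z = (p̂ - p₀)/√(p₀(1-p₀)/n) = 2.282. Critical: ±2.576. Fail to reject H₀.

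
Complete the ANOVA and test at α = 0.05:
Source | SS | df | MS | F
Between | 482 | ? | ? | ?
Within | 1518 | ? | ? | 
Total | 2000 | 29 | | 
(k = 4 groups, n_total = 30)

df_between = 3, df_within = 26. MS_between = 160.67, MS_within = 58.38. F = 2.752, F_crit ≈ 2.975. Fail to reject H₀.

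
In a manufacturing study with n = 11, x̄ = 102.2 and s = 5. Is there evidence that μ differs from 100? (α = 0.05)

t = (x̄ - μ₀)/(s/√n) = (102.2 - 100)/(5/√11) = 1.459. df = 10, critical t = ±2.228. Fail to reject H₀.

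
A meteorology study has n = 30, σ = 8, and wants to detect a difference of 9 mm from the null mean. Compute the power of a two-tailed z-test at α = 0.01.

SE = σ/√n = 8/√30 = 1.461. Non-centrality λ = d/SE = 9/1.461 = 6.162. Power ≈ Φ(λ - z_{α/2}) = Φ(6.162 - 2.576) = Φ(3.586) = 1.0.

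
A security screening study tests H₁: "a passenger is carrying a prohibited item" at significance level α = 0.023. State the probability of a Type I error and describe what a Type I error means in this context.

P(Type I error) = α = 0.023. A Type I error is rejecting H₀ when H₀ is actually true (false positive) — here, concluding that a passenger is carrying a prohibited item when in fact this is not the case. Consequence: detaining an innocent passenger — delay and inconvenience.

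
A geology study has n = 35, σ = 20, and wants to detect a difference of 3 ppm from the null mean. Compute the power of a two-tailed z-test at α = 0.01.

SE = σ/√n = 20/√35 = 3.381. Non-centrality λ = d/SE = 3/3.381 = 0.887. Power ≈ Φ(λ - z_{α/2}) = Φ(0.887 - 2.576) = Φ(-1.689) = 0.046.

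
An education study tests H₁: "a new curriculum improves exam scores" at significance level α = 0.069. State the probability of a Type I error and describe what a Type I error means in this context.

P(Type I error) = α = 0.069. A Type I error is rejecting H₀ when H₀ is actually true (false positive) — here, concluding that a new curriculum improves exam scores when in fact this is not the case. Consequence: adopting a curriculum that gives no real benefit — disruption for nothing.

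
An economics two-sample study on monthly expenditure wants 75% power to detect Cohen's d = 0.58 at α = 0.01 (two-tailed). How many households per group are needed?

z_{α/2} = 2.576, z_β = Φ⁻¹(0.75) = 0.674. For medium effect (d = 0.58): n per group = 2(z_{α/2} + z_β)²/d² = 2(2.576 + 0.674)²/0.58² = 62.8 → 63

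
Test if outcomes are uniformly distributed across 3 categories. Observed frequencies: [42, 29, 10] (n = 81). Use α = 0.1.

Expected = 27 each. χ² = Σ(O-E)²/E = 19.185. df = 2, critical value = 4.605. Reject H₀.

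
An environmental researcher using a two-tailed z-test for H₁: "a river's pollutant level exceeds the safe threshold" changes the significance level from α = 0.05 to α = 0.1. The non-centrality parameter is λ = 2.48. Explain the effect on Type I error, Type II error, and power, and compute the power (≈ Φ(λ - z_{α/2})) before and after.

Increasing α from 0.05 to 0.1:
• Type I error rate increases (α is the Type I rate by definition).
• Critical value moves from z_{α/2} = 1.96 to 1.645, so power = Φ(λ - z_{α/2}) goes from Φ(2.48 - 1.96) = 0.698 to Φ(2.48 - 1.645) = 0.798.
• Type II error rate β = 1 - power therefore decreases (0.302 → 0.202).
Appropriate when false negatives are costly — here, allowing unsafe pollution to continue.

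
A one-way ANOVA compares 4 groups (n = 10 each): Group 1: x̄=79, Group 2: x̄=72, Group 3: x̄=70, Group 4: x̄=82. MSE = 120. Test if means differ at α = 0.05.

Grand mean = 75.75. SS_between = 967.5, MS_between = 322.5. F = 2.688, F_crit ≈ 2.866. Fail to reject H₀.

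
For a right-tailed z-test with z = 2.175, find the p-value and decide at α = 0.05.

p = P(Z > 2.175) = 1 - Φ(2.175) ≈ 0.0148. Since p < 0.05, reject H₀ (significant) at α = 0.05.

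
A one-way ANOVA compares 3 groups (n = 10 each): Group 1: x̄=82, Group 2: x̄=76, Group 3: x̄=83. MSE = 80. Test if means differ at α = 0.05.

Grand mean = 80.33. SS_between = 286.67, MS_between = 143.33. F = 1.792, F_crit ≈ 3.354. Fail to reject H₀.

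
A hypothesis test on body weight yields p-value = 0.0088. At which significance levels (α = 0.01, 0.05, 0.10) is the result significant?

p = 0.0088. Significant at: α = 0.01, 0.05, 0.1.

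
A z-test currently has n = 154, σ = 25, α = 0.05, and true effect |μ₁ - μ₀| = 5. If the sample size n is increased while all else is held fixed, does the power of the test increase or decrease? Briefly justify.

Power increases: a larger n shrinks the standard error σ/√n, moving the sampling distribution under H₁ further from the critical value.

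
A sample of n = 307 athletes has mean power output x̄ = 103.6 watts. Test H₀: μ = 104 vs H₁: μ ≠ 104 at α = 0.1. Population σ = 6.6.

z = (x̄ - μ₀)/(σ/√n) = (103.6 - 104)/(6.6/√307) = -1.062. Critical value: ±1.645. Since |-1.062| ≤ 1.645, Fail to reject H₀.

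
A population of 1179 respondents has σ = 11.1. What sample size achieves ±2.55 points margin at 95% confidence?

Without FPC: n₀ = (1.96×11.1/2.55)² = 72.791. With FPC: n = n₀N/(n₀+N-1) = 68.6 → n = 69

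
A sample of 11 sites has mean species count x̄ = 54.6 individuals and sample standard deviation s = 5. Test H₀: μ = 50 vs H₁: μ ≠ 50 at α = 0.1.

t = (x̄ - μ₀)/(s/√n) = (54.6 - 50)/(5/√11) = 3.051. df = 10, critical t = ±1.812. Reject H₀.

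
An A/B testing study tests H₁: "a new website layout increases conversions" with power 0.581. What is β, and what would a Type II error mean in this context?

β = 1 - power = 1 - 0.581 = 0.419. A Type II error is failing to reject H₀ when H₀ is false (false negative) — here, failing to conclude that a new website layout increases conversions when in fact it is true. Consequence: discarding a layout that would have improved conversions — lost revenue.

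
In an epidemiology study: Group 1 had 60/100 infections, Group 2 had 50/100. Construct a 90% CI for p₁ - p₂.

p̂₁ = 0.6, p̂₂ = 0.5. Difference = 0.1. CI = (-0.015, 0.215)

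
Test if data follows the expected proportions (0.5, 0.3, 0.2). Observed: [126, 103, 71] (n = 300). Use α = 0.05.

Expected: [150.0, 90.0, 60.0]. χ² = 7.734. df = 2, critical = 5.991. Reject H₀.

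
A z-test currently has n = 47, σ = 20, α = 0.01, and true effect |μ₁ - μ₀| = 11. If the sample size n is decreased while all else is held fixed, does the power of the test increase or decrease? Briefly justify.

Power decreases: a smaller n inflates the standard error σ/√n, pulling the sampling distribution under H₁ back toward the critical value.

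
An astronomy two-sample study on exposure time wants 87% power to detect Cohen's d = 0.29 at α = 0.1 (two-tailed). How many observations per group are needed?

z_{α/2} = 1.645, z_β = Φ⁻¹(0.87) = 1.126. For small effect (d = 0.29): n per group = 2(z_{α/2} + z_β)²/d² = 2(1.645 + 1.126)²/0.29² = 182.6 → 183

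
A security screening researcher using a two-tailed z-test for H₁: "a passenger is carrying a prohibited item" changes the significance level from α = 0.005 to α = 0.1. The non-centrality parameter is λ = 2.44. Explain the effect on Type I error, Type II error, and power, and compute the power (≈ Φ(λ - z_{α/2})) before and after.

Increasing α from 0.005 to 0.1:
• Type I error rate increases (α is the Type I rate by definition).
• Critical value moves from z_{α/2} = 2.807 to 1.645, so power = Φ(λ - z_{α/2}) goes from Φ(2.44 - 2.807) = 0.357 to Φ(2.44 - 1.645) = 0.787.
• Type II error rate β = 1 - power therefore decreases (0.643 → 0.213).
Appropriate when false negatives are costly — here, letting a prohibited item through — security breach.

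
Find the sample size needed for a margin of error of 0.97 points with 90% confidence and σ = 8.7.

n = (z*σ/E)² = (1.645×8.7/0.97)² = 217.7 → n = 218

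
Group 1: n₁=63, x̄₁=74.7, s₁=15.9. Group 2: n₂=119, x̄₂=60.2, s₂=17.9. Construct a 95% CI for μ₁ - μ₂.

Difference = 14.5. SE = √(15.9²/63 + 17.9²/119) = 2.589. CI = (9.42, 19.58)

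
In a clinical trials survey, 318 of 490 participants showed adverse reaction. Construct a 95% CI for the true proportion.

p̂ = 0.649. CI = p̂ ± z*√(p̂(1-p̂)/n) = (0.607, 0.691)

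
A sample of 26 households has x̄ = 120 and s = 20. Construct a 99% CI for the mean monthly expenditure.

CI = x̄ ± t*(s/√n) = 120 ± 2.787(20/√26) = (109.07, 130.93)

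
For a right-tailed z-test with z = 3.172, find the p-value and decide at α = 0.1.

p = P(Z > 3.172) = 1 - Φ(3.172) ≈ 0.0008. Since p < 0.1, reject H₀ (significant) at α = 0.1.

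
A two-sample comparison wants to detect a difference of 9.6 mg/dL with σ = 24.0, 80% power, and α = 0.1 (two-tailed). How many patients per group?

n per group = 2(z_α/2 + z_β)²σ²/d² = 2×(1.645 + 0.84)²×24.0²/9.6² = 77.2 → n = 78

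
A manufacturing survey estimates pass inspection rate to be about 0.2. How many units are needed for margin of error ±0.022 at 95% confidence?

n = z²p(1-p)/E² = 1.96²×0.2×0.8/0.022² = 1270.0 → n = 1270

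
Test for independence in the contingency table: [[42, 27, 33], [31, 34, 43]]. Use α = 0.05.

χ² = 3.608. df = 2, critical = 5.991. Fail to reject H₀. No evidence of dependence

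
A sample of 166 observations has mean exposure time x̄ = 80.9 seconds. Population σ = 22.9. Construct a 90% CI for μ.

CI = x̄ ± z*(σ/√n) = 80.9 ± 1.645(22.9/√166) = 80.9 ± 2.92 = (77.98, 83.82)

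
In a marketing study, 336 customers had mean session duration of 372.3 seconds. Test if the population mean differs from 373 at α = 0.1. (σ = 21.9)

z = (x̄ - μ₀)/(σ/√n) = (372.3 - 373)/(21.9/√336) = -0.586. Critical value: ±1.645. Since |-0.586| ≤ 1.645, Fail to reject H₀.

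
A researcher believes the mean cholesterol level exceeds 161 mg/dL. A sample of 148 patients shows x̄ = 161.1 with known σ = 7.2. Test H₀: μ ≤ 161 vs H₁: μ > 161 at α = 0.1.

z = 0.169. Critical value: 1.28. Fail to reject H₀.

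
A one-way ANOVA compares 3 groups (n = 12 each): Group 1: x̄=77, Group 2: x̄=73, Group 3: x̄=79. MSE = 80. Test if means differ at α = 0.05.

Grand mean = 76.33. SS_between = 224.0, MS_between = 112.0. F = 1.4, F_crit ≈ 3.285. Fail to reject H₀.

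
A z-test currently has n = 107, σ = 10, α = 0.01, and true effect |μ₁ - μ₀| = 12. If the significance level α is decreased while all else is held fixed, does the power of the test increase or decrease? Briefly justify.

Power decreases: a smaller α raises the critical value, so less of the H₁ sampling distribution falls in the rejection region.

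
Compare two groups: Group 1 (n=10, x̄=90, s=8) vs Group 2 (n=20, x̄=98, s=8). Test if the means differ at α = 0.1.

Pooled sp = 8.0. t = -2.582, df = 28. Critical t = ±1.701. Reject H₀.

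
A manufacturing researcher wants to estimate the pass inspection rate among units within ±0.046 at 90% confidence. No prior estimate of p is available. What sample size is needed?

Conservative approach: use p = 0.5 (maximizes p(1-p) = 0.25). n = z²(0.25)/E² = 1.645²×0.25/0.046² = 319.7 → n = 320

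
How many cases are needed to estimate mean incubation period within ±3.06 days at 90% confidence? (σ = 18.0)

n = (z*σ/E)² = (1.645×18.0/3.06)² = 93.6 → n = 94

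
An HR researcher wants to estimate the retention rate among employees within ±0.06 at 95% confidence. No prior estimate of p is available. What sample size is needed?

Conservative approach: use p = 0.5 (maximizes p(1-p) = 0.25). n = z²(0.25)/E² = 1.96²×0.25/0.06² = 266.8 → n = 267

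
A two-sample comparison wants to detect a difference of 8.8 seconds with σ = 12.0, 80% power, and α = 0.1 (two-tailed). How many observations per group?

n per group = 2(z_α/2 + z_β)²σ²/d² = 2×(1.645 + 0.84)²×12.0²/8.8² = 23.0 → n = 23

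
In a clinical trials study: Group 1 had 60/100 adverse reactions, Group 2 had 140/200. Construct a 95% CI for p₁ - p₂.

p̂₁ = 0.6, p̂₂ = 0.7. Difference = -0.1. CI = (-0.215, 0.015)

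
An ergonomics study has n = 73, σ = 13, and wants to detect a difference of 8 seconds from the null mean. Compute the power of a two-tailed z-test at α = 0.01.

SE = σ/√n = 13/√73 = 1.522. Non-centrality λ = d/SE = 8/1.522 = 5.258. Power ≈ Φ(λ - z_{α/2}) = Φ(5.258 - 2.576) = Φ(2.682) = 0.996.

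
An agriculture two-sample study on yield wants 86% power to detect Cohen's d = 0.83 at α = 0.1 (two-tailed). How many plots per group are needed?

z_{α/2} = 1.645, z_β = Φ⁻¹(0.86) = 1.08. For large effect (d = 0.83): n per group = 2(z_{α/2} + z_β)²/d² = 2(1.645 + 1.08)²/0.83² = 21.6 → 22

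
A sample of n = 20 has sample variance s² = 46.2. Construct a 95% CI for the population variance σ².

df = 19. χ²_{0.025} = 32.852, χ²_{0.975} = 8.907. CI for σ² = ((n-1)s²/χ²_{α/2}, (n-1)s²/χ²_{1-α/2}) = (19·46.2/32.852, 19·46.2/8.907) = (26.72, 98.55)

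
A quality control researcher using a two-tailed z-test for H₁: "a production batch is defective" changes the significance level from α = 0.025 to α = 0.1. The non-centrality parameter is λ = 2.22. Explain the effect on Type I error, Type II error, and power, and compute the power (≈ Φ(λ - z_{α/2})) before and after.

Increasing α from 0.025 to 0.1:
• Type I error rate increases (α is the Type I rate by definition).
• Critical value moves from z_{α/2} = 2.241 to 1.645, so power = Φ(λ - z_{α/2}) goes from Φ(2.22 - 2.241) = 0.492 to Φ(2.22 - 1.645) = 0.717.
• Type II error rate β = 1 - power therefore decreases (0.508 → 0.283).
Appropriate when false negatives are costly — here, shipping a defective batch — faulty products reach customers.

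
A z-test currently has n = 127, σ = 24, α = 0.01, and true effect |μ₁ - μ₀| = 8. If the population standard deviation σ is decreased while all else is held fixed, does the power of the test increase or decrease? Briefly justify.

Power increases: a smaller σ shrinks the standard error σ/√n, moving the sampling distribution under H₁ further from the critical value.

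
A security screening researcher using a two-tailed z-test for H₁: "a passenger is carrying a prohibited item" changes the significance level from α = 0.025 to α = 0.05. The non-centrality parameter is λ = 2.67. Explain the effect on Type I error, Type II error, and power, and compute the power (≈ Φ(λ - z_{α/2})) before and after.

Increasing α from 0.025 to 0.05:
• Type I error rate increases (α is the Type I rate by definition).
• Critical value moves from z_{α/2} = 2.241 to 1.96, so power = Φ(λ - z_{α/2}) goes from Φ(2.67 - 2.241) = 0.666 to Φ(2.67 - 1.96) = 0.761.
• Type II error rate β = 1 - power therefore decreases (0.334 → 0.239).
Appropriate when false negatives are costly — here, letting a prohibited item through — security breach.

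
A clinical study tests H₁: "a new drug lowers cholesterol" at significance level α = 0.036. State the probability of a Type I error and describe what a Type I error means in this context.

P(Type I error) = α = 0.036. A Type I error is rejecting H₀ when H₀ is actually true (false positive) — here, concluding that a new drug lowers cholesterol when in fact this is not the case. Consequence: approving an ineffective drug — patients take a useless medication and may skip effective alternatives.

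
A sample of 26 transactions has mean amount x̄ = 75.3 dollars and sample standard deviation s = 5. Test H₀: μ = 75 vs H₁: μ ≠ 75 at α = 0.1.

t = (x̄ - μ₀)/(s/√n) = (75.3 - 75)/(5/√26) = 0.306. df = 25, critical t = ±1.708. Fail to reject H₀.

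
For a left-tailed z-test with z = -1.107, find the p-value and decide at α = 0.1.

p = P(Z < -1.107) = Φ(-1.107) ≈ 0.1341. Since p ≥ 0.1, fail to reject H₀ (not significant) at α = 0.1.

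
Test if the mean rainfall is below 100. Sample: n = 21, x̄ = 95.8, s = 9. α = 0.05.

t = (95.8 - 100)/(9/√21) = -2.139, df = 20. Critical t = -1.725. Reject H₀.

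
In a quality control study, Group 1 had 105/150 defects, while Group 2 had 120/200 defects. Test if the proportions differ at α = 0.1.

p̂₁ = 0.7, p̂₂ = 0.6, pooled p̂ = 0.643. z = 1.932. Critical: ±1.645. Reject H₀.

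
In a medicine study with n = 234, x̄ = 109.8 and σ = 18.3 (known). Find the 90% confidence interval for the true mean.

CI = x̄ ± z*(σ/√n) = 109.8 ± 1.645(18.3/√234) = 109.8 ± 1.97 = (107.83, 111.77)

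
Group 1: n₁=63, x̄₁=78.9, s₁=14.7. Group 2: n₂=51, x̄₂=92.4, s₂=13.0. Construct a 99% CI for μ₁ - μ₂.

Difference = -13.5. SE = √(14.7²/63 + 13.0²/51) = 2.597. CI = (-20.19, -6.81)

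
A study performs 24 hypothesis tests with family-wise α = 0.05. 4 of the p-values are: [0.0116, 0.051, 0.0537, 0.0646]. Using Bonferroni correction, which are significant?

Bonferroni α = 0.05/24 = 0.00208. None of the given p-values are significant.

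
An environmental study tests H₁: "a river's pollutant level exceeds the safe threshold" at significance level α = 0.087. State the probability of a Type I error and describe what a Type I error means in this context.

P(Type I error) = α = 0.087. A Type I error is rejecting H₀ when H₀ is actually true (false positive) — here, concluding that a river's pollutant level exceeds the safe threshold when in fact this is not the case. Consequence: shutting down a compliant factory unnecessarily.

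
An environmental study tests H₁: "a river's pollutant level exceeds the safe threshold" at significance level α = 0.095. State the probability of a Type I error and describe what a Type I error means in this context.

P(Type I error) = α = 0.095. A Type I error is rejecting H₀ when H₀ is actually true (false positive) — here, concluding that a river's pollutant level exceeds the safe threshold when in fact this is not the case. Consequence: shutting down a compliant factory unnecessarily.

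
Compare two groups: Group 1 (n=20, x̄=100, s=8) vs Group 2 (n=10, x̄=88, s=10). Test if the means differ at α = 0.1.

Pooled sp = 8.69. t = 3.564, df = 28. Critical t = ±1.701. Reject H₀.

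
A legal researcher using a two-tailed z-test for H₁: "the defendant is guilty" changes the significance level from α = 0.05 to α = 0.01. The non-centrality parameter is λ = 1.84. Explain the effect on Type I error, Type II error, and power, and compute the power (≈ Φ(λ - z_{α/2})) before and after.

Decreasing α from 0.05 to 0.01:
• Type I error rate decreases (α is the Type I rate by definition).
• Critical value moves from z_{α/2} = 1.96 to 2.576, so power = Φ(λ - z_{α/2}) goes from Φ(1.84 - 1.96) = 0.452 to Φ(1.84 - 2.576) = 0.231.
• Type II error rate β = 1 - power therefore increases (0.548 → 0.769).
Appropriate when false positives are costly — here, convicting an innocent person.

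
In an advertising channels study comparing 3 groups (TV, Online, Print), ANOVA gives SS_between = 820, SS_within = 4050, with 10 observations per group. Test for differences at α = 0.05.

df_between = 2, df_within = 27. F = MS_between/MS_within = 410.0/150.0 = 2.733. F_crit ≈ 3.354. Fail to reject H₀.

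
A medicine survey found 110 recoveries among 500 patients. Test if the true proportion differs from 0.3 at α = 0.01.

p̂ = 0.22, p₀ = 0.3. z = (p̂ - p₀)/√(p₀(1-p₀)/n) = -3.904. Critical: ±2.576. Reject H₀.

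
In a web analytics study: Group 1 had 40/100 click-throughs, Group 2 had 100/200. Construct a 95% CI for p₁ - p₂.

p̂₁ = 0.4, p̂₂ = 0.5. Difference = -0.1. CI = (-0.218, 0.018)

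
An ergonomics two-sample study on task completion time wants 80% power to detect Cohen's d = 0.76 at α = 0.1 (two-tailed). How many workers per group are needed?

z_{α/2} = 1.645, z_β = Φ⁻¹(0.8) = 0.842. For medium effect (d = 0.76): n per group = 2(z_{α/2} + z_β)²/d² = 2(1.645 + 0.842)²/0.76² = 21.4 → 22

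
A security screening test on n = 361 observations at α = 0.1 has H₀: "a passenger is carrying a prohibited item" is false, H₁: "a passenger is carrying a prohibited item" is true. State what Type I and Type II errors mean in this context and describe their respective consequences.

Type I (false positive): concluding that a passenger is carrying a prohibited item when it is not — detaining an innocent passenger — delay and inconvenience. Type II (false negative): failing to conclude that a passenger is carrying a prohibited item when it is — letting a prohibited item through — security breach. Which is costlier depends on domain priorities and is a judgement call rather than a statistical fact.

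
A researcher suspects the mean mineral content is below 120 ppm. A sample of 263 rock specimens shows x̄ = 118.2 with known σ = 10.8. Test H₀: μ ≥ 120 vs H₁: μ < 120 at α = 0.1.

z = -2.703. Critical value: -1.28. Reject H₀.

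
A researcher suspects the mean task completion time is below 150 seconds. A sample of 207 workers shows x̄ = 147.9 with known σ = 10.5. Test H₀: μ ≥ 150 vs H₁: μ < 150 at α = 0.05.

z = -2.877. Critical value: -1.645. Reject H₀.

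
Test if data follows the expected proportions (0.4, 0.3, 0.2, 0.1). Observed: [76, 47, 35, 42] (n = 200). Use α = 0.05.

Expected: [80.0, 60.0, 40.0, 20.0]. χ² = 27.842. df = 3, critical = 7.815. Reject H₀.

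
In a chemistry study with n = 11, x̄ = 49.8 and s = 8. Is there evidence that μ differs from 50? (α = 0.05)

t = (x̄ - μ₀)/(s/√n) = (49.8 - 50)/(8/√11) = -0.083. df = 10, critical t = ±2.228. Fail to reject H₀.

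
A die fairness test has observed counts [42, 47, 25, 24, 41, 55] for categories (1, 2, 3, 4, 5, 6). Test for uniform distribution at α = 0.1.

Expected = 39 each. χ² = Σ(O-E)²/E = 19.333. df = 5, critical value = 9.236. Reject H₀.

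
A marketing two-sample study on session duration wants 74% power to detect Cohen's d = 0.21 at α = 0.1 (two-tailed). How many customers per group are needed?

z_{α/2} = 1.645, z_β = Φ⁻¹(0.74) = 0.643. For small effect (d = 0.21): n per group = 2(z_{α/2} + z_β)²/d² = 2(1.645 + 0.643)²/0.21² = 237.4 → 238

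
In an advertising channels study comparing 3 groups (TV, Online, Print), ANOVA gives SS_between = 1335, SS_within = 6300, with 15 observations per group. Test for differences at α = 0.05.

df_between = 2, df_within = 42. F = MS_between/MS_within = 667.5/150.0 = 4.45. F_crit ≈ 3.22. Reject H₀. At least one mean differs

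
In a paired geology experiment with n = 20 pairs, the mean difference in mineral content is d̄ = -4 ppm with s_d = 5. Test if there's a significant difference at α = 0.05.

t = d̄/(s_d/√n) = -4/(5/√20) = -3.578. df = 19, critical t = ±2.093. Reject H₀.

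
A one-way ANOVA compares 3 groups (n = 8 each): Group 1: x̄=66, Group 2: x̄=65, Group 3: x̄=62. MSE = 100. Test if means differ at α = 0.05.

Grand mean = 64.33. SS_between = 69.33, MS_between = 34.67. F = 0.347, F_crit ≈ 3.467. Fail to reject H₀.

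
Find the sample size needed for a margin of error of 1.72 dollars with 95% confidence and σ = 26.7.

n = (z*σ/E)² = (1.96×26.7/1.72)² = 925.7 → n = 926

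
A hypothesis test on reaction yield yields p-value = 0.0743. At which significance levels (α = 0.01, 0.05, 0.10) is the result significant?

p = 0.0743. Significant at: α = 0.1.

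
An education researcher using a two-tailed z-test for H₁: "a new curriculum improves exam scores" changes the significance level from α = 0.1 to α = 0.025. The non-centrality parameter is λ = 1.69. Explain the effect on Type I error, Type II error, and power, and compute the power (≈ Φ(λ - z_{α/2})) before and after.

Decreasing α from 0.1 to 0.025:
• Type I error rate decreases (α is the Type I rate by definition).
• Critical value moves from z_{α/2} = 1.645 to 2.241, so power = Φ(λ - z_{α/2}) goes from Φ(1.69 - 1.645) = 0.518 to Φ(1.69 - 2.241) = 0.291.
• Type II error rate β = 1 - power therefore increases (0.482 → 0.709).
Appropriate when false positives are costly — here, adopting a curriculum that gives no real benefit — disruption for nothing.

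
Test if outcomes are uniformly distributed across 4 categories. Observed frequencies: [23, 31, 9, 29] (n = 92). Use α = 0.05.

Expected = 23 each. χ² = Σ(O-E)²/E = 12.87. df = 3, critical value = 7.815. Reject H₀.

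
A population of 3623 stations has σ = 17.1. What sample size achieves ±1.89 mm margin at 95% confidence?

Without FPC: n₀ = (1.96×17.1/1.89)² = 314.471. With FPC: n = n₀N/(n₀+N-1) = 289.4 → n = 290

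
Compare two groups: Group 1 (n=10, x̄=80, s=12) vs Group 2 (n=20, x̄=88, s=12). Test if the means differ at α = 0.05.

Pooled sp = 12.0. t = -1.721, df = 28. Critical t = ±2.048. Fail to reject H₀.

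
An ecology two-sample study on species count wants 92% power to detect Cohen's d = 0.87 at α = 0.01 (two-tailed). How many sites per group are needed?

z_{α/2} = 2.576, z_β = Φ⁻¹(0.92) = 1.405. For large effect (d = 0.87): n per group = 2(z_{α/2} + z_β)²/d² = 2(2.576 + 1.405)²/0.87² = 41.9 → 42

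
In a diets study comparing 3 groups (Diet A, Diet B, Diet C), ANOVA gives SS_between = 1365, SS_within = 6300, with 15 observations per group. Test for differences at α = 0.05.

df_between = 2, df_within = 42. F = MS_between/MS_within = 682.5/150.0 = 4.55. F_crit ≈ 3.22. Reject H₀. At least one mean differs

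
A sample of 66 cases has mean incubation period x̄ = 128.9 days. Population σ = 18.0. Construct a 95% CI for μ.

CI = x̄ ± z*(σ/√n) = 128.9 ± 1.96(18.0/√66) = 128.9 ± 4.34 = (124.56, 133.24)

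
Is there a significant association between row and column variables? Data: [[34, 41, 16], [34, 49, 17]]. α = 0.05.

χ² = 0.318. df = 2, critical = 5.991. Fail to reject H₀. No evidence of dependence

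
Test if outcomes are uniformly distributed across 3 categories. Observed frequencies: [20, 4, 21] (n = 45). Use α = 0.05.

Expected = 15 each. χ² = Σ(O-E)²/E = 12.133. df = 2, critical value = 5.991. Reject H₀.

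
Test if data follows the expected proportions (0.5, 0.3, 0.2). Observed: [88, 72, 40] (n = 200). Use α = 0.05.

Expected: [100.0, 60.0, 40.0]. χ² = 3.84. df = 2, critical = 5.991. Fail to reject H₀.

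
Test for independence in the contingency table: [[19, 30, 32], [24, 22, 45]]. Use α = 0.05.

χ² = 3.437. df = 2, critical = 5.991. Fail to reject H₀. No evidence of dependence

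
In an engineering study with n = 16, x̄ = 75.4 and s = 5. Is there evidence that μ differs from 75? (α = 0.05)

t = (x̄ - μ₀)/(s/√n) = (75.4 - 75)/(5/√16) = 0.32. df = 15, critical t = ±2.131. Fail to reject H₀.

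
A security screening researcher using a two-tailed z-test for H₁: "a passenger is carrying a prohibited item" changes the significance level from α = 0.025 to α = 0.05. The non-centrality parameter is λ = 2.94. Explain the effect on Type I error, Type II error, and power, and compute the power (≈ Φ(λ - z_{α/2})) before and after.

Increasing α from 0.025 to 0.05:
• Type I error rate increases (α is the Type I rate by definition).
• Critical value moves from z_{α/2} = 2.241 to 1.96, so power = Φ(λ - z_{α/2}) goes from Φ(2.94 - 2.241) = 0.758 to Φ(2.94 - 1.96) = 0.836.
• Type II error rate β = 1 - power therefore decreases (0.242 → 0.164).
Appropriate when false negatives are costly — here, letting a prohibited item through — security breach.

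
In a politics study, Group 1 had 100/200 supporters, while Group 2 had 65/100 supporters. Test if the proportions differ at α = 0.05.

p̂₁ = 0.5, p̂₂ = 0.65, pooled p̂ = 0.55. z = -2.462. Critical: ±1.96. Reject H₀.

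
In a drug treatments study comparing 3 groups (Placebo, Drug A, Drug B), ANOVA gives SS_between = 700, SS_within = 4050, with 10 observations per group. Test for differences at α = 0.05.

df_between = 2, df_within = 27. F = MS_between/MS_within = 350.0/150.0 = 2.333. F_crit ≈ 3.354. Fail to reject H₀.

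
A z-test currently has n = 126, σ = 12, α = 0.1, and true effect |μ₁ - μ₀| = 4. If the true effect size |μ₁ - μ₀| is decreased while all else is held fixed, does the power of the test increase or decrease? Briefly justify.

Power decreases: a smaller true effect decreases the non-centrality λ = |μ₁ - μ₀|/(σ/√n).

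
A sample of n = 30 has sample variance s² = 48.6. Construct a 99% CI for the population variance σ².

df = 29. χ²_{0.005} = 52.336, χ²_{0.995} = 13.121. CI for σ² = ((n-1)s²/χ²_{α/2}, (n-1)s²/χ²_{1-α/2}) = (29·48.6/52.336, 29·48.6/13.121) = (26.93, 107.42)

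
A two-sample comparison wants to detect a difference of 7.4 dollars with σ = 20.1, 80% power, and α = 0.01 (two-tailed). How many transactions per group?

n per group = 2(z_α/2 + z_β)²σ²/d² = 2×(2.576 + 0.84)²×20.1²/7.4² = 172.2 → n = 173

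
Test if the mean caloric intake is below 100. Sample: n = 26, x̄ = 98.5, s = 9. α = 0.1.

t = (98.5 - 100)/(9/√26) = -0.85, df = 25. Critical t = -1.316. Fail to reject H₀.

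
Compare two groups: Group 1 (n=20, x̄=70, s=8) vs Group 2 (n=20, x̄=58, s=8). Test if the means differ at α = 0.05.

Pooled sp = 8.0. t = 4.743, df = 38. Critical t = ±2.024. Reject H₀.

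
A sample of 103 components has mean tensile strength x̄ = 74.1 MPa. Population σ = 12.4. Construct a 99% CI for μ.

CI = x̄ ± z*(σ/√n) = 74.1 ± 2.576(12.4/√103) = 74.1 ± 3.15 = (70.95, 77.25)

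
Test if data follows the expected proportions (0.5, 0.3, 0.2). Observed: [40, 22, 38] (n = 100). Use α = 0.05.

Expected: [50.0, 30.0, 20.0]. χ² = 20.333. df = 2, critical = 5.991. Reject H₀.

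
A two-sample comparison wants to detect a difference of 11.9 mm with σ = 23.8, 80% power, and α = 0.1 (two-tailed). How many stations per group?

n per group = 2(z_α/2 + z_β)²σ²/d² = 2×(1.645 + 0.84)²×23.8²/11.9² = 49.4 → n = 50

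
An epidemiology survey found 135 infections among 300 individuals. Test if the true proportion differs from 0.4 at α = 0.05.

p̂ = 0.45, p₀ = 0.4. z = (p̂ - p₀)/√(p₀(1-p₀)/n) = 1.768. Critical: ±1.96. Fail to reject H₀.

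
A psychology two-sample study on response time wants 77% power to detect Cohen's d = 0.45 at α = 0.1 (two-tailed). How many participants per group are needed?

z_{α/2} = 1.645, z_β = Φ⁻¹(0.77) = 0.739. For small effect (d = 0.45): n per group = 2(z_{α/2} + z_β)²/d² = 2(1.645 + 0.739)²/0.45² = 56.1 → 57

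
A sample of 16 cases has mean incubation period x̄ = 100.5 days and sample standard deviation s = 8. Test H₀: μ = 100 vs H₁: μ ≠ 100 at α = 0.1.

t = (x̄ - μ₀)/(s/√n) = (100.5 - 100)/(8/√16) = 0.25. df = 15, critical t = ±1.753. Fail to reject H₀.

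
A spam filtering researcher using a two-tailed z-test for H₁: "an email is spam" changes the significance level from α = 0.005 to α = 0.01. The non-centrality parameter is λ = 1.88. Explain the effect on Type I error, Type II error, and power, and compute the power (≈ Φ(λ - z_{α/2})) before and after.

Increasing α from 0.005 to 0.01:
• Type I error rate increases (α is the Type I rate by definition).
• Critical value moves from z_{α/2} = 2.807 to 2.576, so power = Φ(λ - z_{α/2}) goes from Φ(1.88 - 2.807) = 0.177 to Φ(1.88 - 2.576) = 0.243.
• Type II error rate β = 1 - power therefore decreases (0.823 → 0.757).
Appropriate when false negatives are costly — here, a spam email lands in the inbox.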